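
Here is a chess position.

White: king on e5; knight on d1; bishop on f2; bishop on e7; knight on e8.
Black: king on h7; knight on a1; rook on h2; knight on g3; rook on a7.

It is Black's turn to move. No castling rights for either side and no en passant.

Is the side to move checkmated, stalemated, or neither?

Black to move; black king on h7.
In check: no.
Legal moves for Black include: Kh8, Kg8, Kh6, Kg6, Ra8, Rxe7+, Rd7, Rc7, Rb7, Ra6, Ra5+, Ra4, Ra3, Ra2, Nh5, Nf5, Ne4, Ne2, ... (list truncated; more exist).
Black has legal moves and is not in check → neither.

neither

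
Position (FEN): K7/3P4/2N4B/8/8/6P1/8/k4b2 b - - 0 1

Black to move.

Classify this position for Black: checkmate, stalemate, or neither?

neither

Black to move; black king on a1.
In check: no.
Legal moves for Black: Ba6, Bb5, Bc4, Bh3, Bd3, Bg2, Be2, Kb2, Ka2, Kb1.
Black has 10 legal moves and is not in check → neither.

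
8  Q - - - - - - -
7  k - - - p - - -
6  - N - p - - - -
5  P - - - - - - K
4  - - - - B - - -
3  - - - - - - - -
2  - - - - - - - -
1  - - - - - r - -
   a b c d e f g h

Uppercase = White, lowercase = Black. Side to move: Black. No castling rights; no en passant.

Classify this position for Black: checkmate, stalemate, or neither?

Black to move; black king on a7.
In check: yes, from the white queen on a8.
King squares — a6: attacked by Qa8; b6: attacked by Pa5; b7: attacked by Be4; a8: attacked by Be4; b8: attacked by Qa8.
Legal moves for Black: none.
In check with no legal moves → checkmate.

checkmate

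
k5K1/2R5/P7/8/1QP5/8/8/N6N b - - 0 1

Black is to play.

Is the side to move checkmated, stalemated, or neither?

Black to move; black king on a8.
In check: no.
King squares — a7: attacked by Rc7; b7: attacked by Qb4; b8: attacked by Qb4.
Legal moves for Black: none.
Not in check and no legal moves → stalemate.

stalemate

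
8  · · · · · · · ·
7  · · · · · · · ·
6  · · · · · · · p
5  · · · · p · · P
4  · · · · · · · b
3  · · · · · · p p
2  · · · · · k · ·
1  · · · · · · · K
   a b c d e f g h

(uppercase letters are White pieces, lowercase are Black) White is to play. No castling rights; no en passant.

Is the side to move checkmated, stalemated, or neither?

stalemate

White to move; white king on h1.
In check: no.
King squares — g1: attacked by Kf2; g2: attacked by Kf2; h2: attacked by Pg3.
Legal moves for White: none.
Not in check and no legal moves → stalemate.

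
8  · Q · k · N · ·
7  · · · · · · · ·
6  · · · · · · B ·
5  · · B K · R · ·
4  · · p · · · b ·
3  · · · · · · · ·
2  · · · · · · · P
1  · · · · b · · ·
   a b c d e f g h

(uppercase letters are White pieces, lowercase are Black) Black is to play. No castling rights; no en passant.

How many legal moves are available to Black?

Black to move; king on d8.
In check: yes, from the white queen on b8.
Legal moves: none.
Count: 0.

0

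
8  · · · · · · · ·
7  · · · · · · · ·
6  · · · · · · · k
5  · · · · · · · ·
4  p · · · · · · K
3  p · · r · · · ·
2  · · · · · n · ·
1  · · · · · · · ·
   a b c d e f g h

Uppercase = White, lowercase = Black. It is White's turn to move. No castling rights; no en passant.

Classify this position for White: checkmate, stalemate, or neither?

stalemate

White to move; white king on h4.
In check: no.
King squares — g3: attacked by Rd3; h3: attacked by Nf2; g4: attacked by Nf2; g5: attacked by Kh6; h5: attacked by Kh6.
Legal moves for White: none.
Not in check and no legal moves → stalemate.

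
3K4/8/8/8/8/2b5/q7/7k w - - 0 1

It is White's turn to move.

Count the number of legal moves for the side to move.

5

White to move; king on d8.
In check: no.
Legal moves: Ke8, Kc8, Ke7, Kd7, Kc7.
Count: 5.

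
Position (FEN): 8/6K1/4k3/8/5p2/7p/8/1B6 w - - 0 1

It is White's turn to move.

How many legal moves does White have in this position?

White to move; king on g7.
In check: no.
Legal moves: Kh8, Kg8, Kf8, Kh7, Kh6, Kg6, Bh7, Bg6, Bf5+, Be4, Bd3, Bc2, Ba2+.
Count: 13.

13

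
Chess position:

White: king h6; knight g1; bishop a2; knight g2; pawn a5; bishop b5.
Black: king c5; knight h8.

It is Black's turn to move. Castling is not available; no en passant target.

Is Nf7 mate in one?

After Nf7: white king on h6; in check: yes, from the black knight on f7.
White has 5 legal replies: Kh7, Kg7, Kg6, Kh5, Bxf7.
In check but a legal move exists → not checkmate.

no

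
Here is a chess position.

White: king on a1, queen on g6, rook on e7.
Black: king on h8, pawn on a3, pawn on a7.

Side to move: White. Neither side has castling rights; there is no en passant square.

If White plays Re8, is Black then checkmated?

After Re8: black king on h8; in check: yes, from the white rook on e8.
King squares — g7: attacked by Qg6; h7: attacked by Qg6; g8: attacked by Qg6.
Black has no legal moves → checkmate.

yes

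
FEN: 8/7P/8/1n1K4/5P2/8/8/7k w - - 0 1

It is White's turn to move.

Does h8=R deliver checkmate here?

After h8=R: black king on h1; in check: yes, from the white rook on h8.
Black has 2 legal replies: Kg2, Kg1.
In check but a legal move exists → not checkmate.

no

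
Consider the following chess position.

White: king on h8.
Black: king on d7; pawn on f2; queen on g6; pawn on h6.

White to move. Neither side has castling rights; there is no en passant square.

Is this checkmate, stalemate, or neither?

stalemate

White to move; white king on h8.
In check: no.
King squares — g7: attacked by Qg6; h7: attacked by Qg6; g8: attacked by Qg6.
Legal moves for White: none.
Not in check and no legal moves → stalemate.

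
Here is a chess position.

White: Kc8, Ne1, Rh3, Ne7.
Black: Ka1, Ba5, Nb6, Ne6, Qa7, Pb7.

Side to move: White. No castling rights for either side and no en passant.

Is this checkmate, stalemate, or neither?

checkmate

White to move; white king on c8.
In check: yes, from the black knight on b6.
King squares — b7: attacked by Qa7; c7: attacked by Ne6; d7: attacked by Nb6; b8: attacked by Qa7; d8: attacked by Ne6.
Legal moves for White: none.
In check with no legal moves → checkmate.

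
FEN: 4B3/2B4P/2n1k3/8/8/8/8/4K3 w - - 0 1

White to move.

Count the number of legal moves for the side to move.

White to move; king on e1.
In check: no.
Legal moves: Bf7+, Bd7+, Bg6, Bxc6, Bh5, Bd8, Bb8, Bd6, Bb6, Be5, Ba5, Bf4, Bg3, Bh2, Kf2, Ke2, Kd2, Kf1, Kd1, h8=Q, h8=R, h8=B, h8=N.
Count: 23.

23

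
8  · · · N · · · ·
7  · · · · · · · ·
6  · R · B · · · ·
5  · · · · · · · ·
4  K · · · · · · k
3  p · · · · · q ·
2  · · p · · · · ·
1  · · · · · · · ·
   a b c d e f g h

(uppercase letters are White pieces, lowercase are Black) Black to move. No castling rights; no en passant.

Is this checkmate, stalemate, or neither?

Black to move; black king on h4.
In check: no.
Legal moves for Black include: Kh5, Kg5, Kg4, Kh3, Qg8, Qg7, Qg6, Qxd6, Qg5, Qe5, Qg4+, Qf4+, Qh3, Qf3, Qe3, Qd3, Qc3, Qb3+, ... (list truncated; more exist).
Black has legal moves and is not in check → neither.

neither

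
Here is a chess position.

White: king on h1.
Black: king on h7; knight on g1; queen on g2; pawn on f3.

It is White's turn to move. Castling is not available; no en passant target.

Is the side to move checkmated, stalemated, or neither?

White to move; white king on h1.
In check: yes, from the black queen on g2.
King squares — g1: attacked by Qg2; g2: attacked by Pf3; h2: attacked by Qg2.
Legal moves for White: none.
In check with no legal moves → checkmate.

checkmate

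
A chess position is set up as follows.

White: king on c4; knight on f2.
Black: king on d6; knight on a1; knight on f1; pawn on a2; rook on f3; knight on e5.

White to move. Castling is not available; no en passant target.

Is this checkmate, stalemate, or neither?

neither

White to move; white king on c4.
In check: yes, from the black knight on e5.
King squares — b3: attacked by Na1; c3: attacked by Rf3; d3: attacked by Rf3; b4: available; d4: available; b5: available; c5: attacked by Kd6; d5: attacked by Kd6.
Legal moves for White: Kb5, Kd4, Kb4.
White is in check but has 3 legal moves → neither.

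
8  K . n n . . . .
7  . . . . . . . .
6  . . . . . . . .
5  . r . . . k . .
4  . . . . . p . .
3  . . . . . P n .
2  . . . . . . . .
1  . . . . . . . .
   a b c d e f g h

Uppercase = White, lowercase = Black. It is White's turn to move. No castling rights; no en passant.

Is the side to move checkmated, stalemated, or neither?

stalemate

White to move; white king on a8.
In check: no.
King squares — a7: attacked by Nc8; b7: attacked by Rb5; b8: attacked by Rb5.
Legal moves for White: none.
Not in check and no legal moves → stalemate.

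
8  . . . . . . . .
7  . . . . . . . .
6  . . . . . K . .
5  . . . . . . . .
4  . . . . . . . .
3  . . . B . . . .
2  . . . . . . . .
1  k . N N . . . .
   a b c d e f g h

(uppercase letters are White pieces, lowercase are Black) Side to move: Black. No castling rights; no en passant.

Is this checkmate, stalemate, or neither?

stalemate

Black to move; black king on a1.
In check: no.
King squares — b1: attacked by Bd3; a2: attacked by Nc1; b2: attacked by Nd1.
Legal moves for Black: none.
Not in check and no legal moves → stalemate.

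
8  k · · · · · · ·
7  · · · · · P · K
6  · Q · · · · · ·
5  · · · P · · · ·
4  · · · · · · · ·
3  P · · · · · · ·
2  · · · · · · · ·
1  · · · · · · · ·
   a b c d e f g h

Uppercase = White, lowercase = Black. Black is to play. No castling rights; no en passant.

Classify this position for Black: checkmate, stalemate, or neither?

stalemate

Black to move; black king on a8.
In check: no.
King squares — a7: attacked by Qb6; b7: attacked by Qb6; b8: attacked by Qb6.
Legal moves for Black: none.
Not in check and no legal moves → stalemate.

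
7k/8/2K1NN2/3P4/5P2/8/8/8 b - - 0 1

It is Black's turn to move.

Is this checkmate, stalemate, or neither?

Black to move; black king on h8.
In check: no.
King squares — g7: attacked by Ne6; h7: attacked by Nf6; g8: attacked by Nf6.
Legal moves for Black: none.
Not in check and no legal moves → stalemate.

stalemate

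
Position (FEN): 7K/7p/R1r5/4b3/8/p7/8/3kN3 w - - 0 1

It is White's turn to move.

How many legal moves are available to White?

2

White to move; king on h8.
In check: yes, from the black bishop on e5.
Legal moves: Kg8, Kxh7.
Count: 2.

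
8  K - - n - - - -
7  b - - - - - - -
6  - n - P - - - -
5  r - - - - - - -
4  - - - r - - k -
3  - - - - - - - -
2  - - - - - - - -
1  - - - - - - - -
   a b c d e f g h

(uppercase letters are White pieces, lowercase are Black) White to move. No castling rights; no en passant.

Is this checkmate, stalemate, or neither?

White to move; white king on a8.
In check: yes, from the black knight on b6.
King squares — a7: attacked by Ra5; b7: attacked by Nd8; b8: attacked by Ba7.
Legal moves for White: none.
In check with no legal moves → checkmate.

checkmate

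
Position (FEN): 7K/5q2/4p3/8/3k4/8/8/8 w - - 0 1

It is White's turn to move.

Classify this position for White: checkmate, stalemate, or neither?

White to move; white king on h8.
In check: no.
King squares — g7: attacked by Qf7; h7: attacked by Qf7; g8: attacked by Qf7.
Legal moves for White: none.
Not in check and no legal moves → stalemate.

stalemate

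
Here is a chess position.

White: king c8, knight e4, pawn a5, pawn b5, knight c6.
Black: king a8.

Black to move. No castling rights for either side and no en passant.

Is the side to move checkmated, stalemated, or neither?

Black to move; black king on a8.
In check: no.
King squares — a7: attacked by Nc6; b7: attacked by Kc8; b8: attacked by Nc6.
Legal moves for Black: none.
Not in check and no legal moves → stalemate.

stalemate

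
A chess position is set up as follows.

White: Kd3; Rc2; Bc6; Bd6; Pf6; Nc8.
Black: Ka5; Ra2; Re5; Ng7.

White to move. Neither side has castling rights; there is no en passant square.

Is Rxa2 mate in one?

After Rxa2: black king on a5; in check: yes, from the white rook on a2.
King squares — a4: attacked by Ra2; b4: attacked by Bd6; b5: attacked by Bc6; a6: attacked by Ra2; b6: attacked by Nc8.
Black has no legal moves → checkmate.

yes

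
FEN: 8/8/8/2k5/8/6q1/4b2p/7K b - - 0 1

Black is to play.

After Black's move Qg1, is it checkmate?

After Qg1: white king on h1; in check: yes, from the black queen on g1.
King squares — g1: attacked by Ph2; g2: attacked by Qg1; h2: attacked by Qg1.
White has no legal moves → checkmate.

yes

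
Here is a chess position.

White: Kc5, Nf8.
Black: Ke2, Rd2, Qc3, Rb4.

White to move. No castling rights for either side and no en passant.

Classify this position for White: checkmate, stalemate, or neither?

White to move; white king on c5.
In check: yes, from the black queen on c3.
King squares — b4: attacked by Qc3; c4: attacked by Qc3; d4: attacked by Rd2; b5: attacked by Rb4; d5: attacked by Rd2; b6: attacked by Rb4; c6: attacked by Qc3; d6: attacked by Rd2.
Legal moves for White: none.
In check with no legal moves → checkmate.

checkmate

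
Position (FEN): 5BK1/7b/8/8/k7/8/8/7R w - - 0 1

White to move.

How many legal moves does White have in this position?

White to move; king on g8.
In check: yes, from the black bishop on h7.
Legal moves: Kh8, Kxh7, Kg7, Kf7, Rxh7.
Count: 5.

5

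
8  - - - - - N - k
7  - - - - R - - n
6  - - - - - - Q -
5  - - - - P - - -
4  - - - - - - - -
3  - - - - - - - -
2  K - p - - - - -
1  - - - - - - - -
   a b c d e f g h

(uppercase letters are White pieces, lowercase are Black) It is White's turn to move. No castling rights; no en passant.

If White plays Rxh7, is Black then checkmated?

yes

After Rxh7: black king on h8; in check: yes, from the white rook on h7.
King squares — g7: attacked by Qg6; h7: attacked by Qg6; g8: attacked by Qg6.
Black has no legal moves → checkmate.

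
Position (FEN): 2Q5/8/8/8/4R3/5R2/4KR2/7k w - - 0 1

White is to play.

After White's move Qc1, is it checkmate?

After Qc1: black king on h1; in check: yes, from the white queen on c1.
King squares — g1: attacked by Qc1; g2: attacked by Rf2; h2: attacked by Rf2.
Black has no legal moves → checkmate.

yes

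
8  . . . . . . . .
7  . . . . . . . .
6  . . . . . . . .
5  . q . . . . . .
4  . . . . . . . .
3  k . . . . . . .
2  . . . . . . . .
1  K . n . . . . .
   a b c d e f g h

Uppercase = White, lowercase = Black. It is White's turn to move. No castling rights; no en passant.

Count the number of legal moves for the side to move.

0

White to move; king on a1.
In check: no.
Legal moves: none.
Count: 0.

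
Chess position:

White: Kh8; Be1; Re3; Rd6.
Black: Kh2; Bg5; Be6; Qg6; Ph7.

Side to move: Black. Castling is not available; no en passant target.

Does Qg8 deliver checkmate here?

yes

After Qg8: white king on h8; in check: yes, from the black queen on g8.
King squares — g7: attacked by Qg8; h7: attacked by Qg8; g8: attacked by Be6.
White has no legal moves → checkmate.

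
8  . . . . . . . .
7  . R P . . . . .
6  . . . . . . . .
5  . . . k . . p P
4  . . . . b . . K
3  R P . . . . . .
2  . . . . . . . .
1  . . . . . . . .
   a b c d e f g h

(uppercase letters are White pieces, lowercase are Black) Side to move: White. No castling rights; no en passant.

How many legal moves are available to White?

White to move; king on h4.
In check: yes, from the black pawn on g5.
Legal moves: Kxg5, Kg4, Kh3, Kg3.
Count: 4.

4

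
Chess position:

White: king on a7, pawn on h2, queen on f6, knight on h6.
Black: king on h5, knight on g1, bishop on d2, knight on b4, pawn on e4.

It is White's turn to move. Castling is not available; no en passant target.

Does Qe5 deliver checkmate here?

no

After Qe5: black king on h5; in check: yes, from the white queen on e5.
Black has 4 legal replies: Kxh6, Kg6, Kh4, Bg5.
In check but a legal move exists → not checkmate.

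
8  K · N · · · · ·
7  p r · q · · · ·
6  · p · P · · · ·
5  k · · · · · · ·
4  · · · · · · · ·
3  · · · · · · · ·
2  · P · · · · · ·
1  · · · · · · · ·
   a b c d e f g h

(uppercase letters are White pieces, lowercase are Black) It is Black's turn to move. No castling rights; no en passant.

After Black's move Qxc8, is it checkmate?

After Qxc8: white king on a8; in check: yes, from the black queen on c8.
King squares — a7: attacked by Rb7; b7: attacked by Qc8; b8: attacked by Rb7.
White has no legal moves → checkmate.

yes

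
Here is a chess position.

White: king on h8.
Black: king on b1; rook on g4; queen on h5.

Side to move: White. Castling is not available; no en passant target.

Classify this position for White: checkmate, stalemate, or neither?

White to move; white king on h8.
In check: yes, from the black queen on h5.
King squares — g7: attacked by Rg4; h7: attacked by Qh5; g8: attacked by Rg4.
Legal moves for White: none.
In check with no legal moves → checkmate.

checkmate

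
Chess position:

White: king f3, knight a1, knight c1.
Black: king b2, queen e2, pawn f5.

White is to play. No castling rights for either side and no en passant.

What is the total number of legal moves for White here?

White to move; king on f3.
In check: yes, from the black queen on e2.
Legal moves: Kf4, Kg3, Kxe2, Nxe2.
Count: 4.

4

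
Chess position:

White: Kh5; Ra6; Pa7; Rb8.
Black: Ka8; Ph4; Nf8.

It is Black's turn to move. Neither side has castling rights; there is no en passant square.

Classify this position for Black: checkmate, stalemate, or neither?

checkmate

Black to move; black king on a8.
In check: yes, from the white rook on b8.
King squares — a7: attacked by Ra6; b7: attacked by Rb8; b8: attacked by Pa7.
Legal moves for Black: none.
In check with no legal moves → checkmate.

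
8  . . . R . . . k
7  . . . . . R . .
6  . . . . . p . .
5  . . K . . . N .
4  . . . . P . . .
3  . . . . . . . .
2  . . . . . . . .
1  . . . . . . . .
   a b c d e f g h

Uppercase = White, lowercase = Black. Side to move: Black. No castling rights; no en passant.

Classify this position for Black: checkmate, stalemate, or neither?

Black to move; black king on h8.
In check: yes, from the white rook on d8.
King squares — g7: attacked by Rf7; h7: attacked by Ng5; g8: attacked by Rd8.
Legal moves for Black: none.
In check with no legal moves → checkmate.

checkmate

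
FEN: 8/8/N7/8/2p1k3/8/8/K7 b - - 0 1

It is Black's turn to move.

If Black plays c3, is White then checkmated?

no

After c3: white king on a1; in check: no.
White is not in check, so this cannot be checkmate.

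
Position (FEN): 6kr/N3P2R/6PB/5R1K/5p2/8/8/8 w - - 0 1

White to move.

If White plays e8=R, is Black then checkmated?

yes

After e8=R: black king on g8; in check: yes, from the white rook on e8.
King squares — f7: attacked by Rf5; g7: attacked by Bh6; h7: attacked by Pg6; f8: attacked by Rf5; h8: own rook.
Black has no legal moves → checkmate.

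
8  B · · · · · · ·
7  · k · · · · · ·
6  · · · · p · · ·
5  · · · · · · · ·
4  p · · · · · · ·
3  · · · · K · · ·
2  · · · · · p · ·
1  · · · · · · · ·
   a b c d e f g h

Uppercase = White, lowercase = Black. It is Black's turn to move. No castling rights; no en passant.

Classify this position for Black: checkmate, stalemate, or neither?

Black to move; black king on b7.
In check: yes, from the white bishop on a8.
King squares — a6: available; b6: available; c6: attacked by Ba8; a7: available; c7: available; a8: available; b8: available; c8: available.
Legal moves for Black: Kc8, Kb8, Kxa8, Kc7, Ka7, Kb6, Ka6.
Black is in check but has 7 legal moves → neither.

neither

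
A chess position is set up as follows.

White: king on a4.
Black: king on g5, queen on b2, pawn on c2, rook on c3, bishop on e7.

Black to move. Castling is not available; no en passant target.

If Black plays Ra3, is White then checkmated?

yes

After Ra3: white king on a4; in check: yes, from the black rook on a3.
King squares — a3: attacked by Qb2; b3: attacked by Qb2; b4: attacked by Qb2; a5: attacked by Ra3; b5: attacked by Qb2.
White has no legal moves → checkmate.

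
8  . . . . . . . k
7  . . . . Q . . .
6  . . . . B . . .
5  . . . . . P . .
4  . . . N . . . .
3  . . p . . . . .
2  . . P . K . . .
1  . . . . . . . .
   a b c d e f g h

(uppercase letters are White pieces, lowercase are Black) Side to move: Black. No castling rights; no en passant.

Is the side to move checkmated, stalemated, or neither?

stalemate

Black to move; black king on h8.
In check: no.
King squares — g7: attacked by Qe7; h7: attacked by Qe7; g8: attacked by Be6.
Legal moves for Black: none.
Not in check and no legal moves → stalemate.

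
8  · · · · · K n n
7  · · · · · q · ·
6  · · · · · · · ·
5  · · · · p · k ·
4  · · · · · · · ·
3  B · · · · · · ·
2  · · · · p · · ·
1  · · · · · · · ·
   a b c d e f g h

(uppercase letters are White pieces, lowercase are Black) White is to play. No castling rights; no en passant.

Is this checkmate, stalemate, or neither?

checkmate

White to move; white king on f8.
In check: yes, from the black queen on f7.
King squares — e7: attacked by Qf7; f7: attacked by Nh8; g7: attacked by Qf7; e8: attacked by Qf7; g8: attacked by Qf7.
Legal moves for White: none.
In check with no legal moves → checkmate.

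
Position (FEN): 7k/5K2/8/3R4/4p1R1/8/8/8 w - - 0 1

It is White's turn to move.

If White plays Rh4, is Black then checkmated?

yes

After Rh4: black king on h8; in check: yes, from the white rook on h4.
King squares — g7: attacked by Kf7; h7: attacked by Rh4; g8: attacked by Kf7.
Black has no legal moves → checkmate.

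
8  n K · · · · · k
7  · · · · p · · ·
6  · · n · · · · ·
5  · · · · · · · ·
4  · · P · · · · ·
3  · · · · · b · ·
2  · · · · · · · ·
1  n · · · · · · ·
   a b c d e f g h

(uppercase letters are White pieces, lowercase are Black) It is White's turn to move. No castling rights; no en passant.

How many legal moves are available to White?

3

White to move; king on b8.
In check: yes, from the black knight on c6.
Legal moves: Kc8, Kxa8, Kb7.
Count: 3.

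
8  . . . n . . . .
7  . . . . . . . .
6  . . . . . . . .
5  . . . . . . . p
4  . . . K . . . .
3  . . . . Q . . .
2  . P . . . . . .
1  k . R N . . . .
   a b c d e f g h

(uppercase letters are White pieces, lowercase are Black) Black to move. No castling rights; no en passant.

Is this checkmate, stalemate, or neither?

neither

Black to move; black king on a1.
In check: yes, from the white rook on c1.
King squares — b1: attacked by Rc1; a2: available; b2: attacked by Nd1.
Legal moves for Black: Ka2.
Black is in check but has 1 legal move → neither.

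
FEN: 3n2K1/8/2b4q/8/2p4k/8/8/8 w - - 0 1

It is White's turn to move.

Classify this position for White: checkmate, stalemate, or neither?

White to move; white king on g8.
In check: no.
King squares — f7: attacked by Nd8; g7: attacked by Qh6; h7: attacked by Qh6; f8: attacked by Qh6; h8: attacked by Qh6.
Legal moves for White: none.
Not in check and no legal moves → stalemate.

stalemate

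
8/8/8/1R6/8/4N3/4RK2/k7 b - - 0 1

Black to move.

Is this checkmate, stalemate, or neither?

Black to move; black king on a1.
In check: no.
King squares — b1: attacked by Rb5; a2: attacked by Re2; b2: attacked by Re2.
Legal moves for Black: none.
Not in check and no legal moves → stalemate.

stalemate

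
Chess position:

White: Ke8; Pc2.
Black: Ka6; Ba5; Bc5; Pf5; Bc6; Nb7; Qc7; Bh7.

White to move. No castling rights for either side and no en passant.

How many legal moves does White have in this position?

0

White to move; king on e8.
In check: yes, from the black bishop on c6.
Legal moves: none.
Count: 0.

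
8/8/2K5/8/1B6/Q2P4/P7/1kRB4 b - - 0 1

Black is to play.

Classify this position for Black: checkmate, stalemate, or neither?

Black to move; black king on b1.
In check: yes, from the white rook on c1.
King squares — a1: attacked by Rc1; c1: attacked by Qa3; a2: attacked by Qa3; b2: attacked by Qa3; c2: attacked by Rc1.
Legal moves for Black: none.
In check with no legal moves → checkmate.

checkmate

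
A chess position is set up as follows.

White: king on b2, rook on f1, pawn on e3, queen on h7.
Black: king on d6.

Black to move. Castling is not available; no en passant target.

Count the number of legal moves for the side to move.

5

Black to move; king on d6.
In check: no.
Legal moves: Ke6, Kc6, Ke5, Kd5, Kc5.
Count: 5.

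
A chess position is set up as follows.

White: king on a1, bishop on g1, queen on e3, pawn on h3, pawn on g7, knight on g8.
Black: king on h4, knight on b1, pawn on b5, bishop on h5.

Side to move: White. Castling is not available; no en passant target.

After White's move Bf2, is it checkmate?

yes

After Bf2: black king on h4; in check: yes, from the white bishop on f2.
King squares — g3: attacked by Bf2; h3: attacked by Qe3; g4: attacked by Ph3; g5: attacked by Qe3; h5: own bishop.
Black has no legal moves → checkmate.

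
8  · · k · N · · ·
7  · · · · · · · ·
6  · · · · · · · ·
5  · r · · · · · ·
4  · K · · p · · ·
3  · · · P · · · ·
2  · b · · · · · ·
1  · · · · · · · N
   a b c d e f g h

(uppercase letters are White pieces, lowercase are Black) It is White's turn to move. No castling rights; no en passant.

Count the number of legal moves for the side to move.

White to move; king on b4.
In check: yes, from the black rook on b5.
Legal moves: Kxb5, Kc4, Ka4.
Count: 3.

3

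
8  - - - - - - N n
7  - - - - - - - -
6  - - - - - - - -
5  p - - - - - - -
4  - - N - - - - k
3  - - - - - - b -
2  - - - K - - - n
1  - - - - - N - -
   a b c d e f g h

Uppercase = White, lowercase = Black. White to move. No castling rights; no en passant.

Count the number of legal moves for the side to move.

20

White to move; king on d2.
In check: no.
Legal moves: Ne7, Nh6, Nf6, Nd6, Nb6, Ne5, Nxa5, Nce3, Na3, Nb2, Ke3, Kd3, Kc3, Ke2, Kc2, Kd1, Kc1, Nxg3, Nfe3, Nxh2.
Count: 20.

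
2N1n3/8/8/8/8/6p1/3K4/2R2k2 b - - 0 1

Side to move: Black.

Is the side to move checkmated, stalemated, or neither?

neither

Black to move; black king on f1.
In check: yes, from the white rook on c1.
King squares — e1: attacked by Rc1; g1: attacked by Rc1; e2: attacked by Kd2; f2: available; g2: available.
Legal moves for Black: Kg2, Kf2.
Black is in check but has 2 legal moves → neither.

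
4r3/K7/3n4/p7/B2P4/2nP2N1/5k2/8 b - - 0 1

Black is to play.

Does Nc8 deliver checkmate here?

no

After Nc8: white king on a7; in check: yes, from the black knight on c8.
White has 4 legal replies: Kb8, Ka8, Kb7, Ka6.
In check but a legal move exists → not checkmate.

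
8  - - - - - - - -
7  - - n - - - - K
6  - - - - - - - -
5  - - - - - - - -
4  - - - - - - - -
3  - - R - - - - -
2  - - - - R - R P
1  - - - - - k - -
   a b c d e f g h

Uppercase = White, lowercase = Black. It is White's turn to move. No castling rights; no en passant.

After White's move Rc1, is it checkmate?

After Rc1: black king on f1; in check: yes, from the white rook on c1.
King squares — e1: attacked by Rc1; g1: attacked by Rc1; e2: attacked by Rg2; f2: attacked by Re2; g2: attacked by Re2.
Black has no legal moves → checkmate.

yes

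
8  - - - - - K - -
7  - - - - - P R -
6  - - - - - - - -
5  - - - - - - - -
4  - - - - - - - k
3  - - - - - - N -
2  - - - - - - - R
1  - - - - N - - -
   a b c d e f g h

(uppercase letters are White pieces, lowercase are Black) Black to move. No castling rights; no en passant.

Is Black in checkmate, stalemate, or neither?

Black to move; black king on h4.
In check: yes, from the white rook on h2.
King squares — g3: attacked by Rg7; h3: attacked by Rh2; g4: attacked by Rg7; g5: attacked by Rg7; h5: attacked by Rh2.
Legal moves for Black: none.
In check with no legal moves → checkmate.

checkmate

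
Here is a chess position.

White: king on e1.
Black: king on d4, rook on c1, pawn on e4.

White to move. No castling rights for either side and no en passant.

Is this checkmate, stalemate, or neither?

White to move; white king on e1.
In check: yes, from the black rook on c1.
King squares — d1: attacked by Rc1; f1: attacked by Rc1; d2: available; e2: available; f2: available.
Legal moves for White: Kf2, Ke2, Kd2.
White is in check but has 3 legal moves → neither.

neither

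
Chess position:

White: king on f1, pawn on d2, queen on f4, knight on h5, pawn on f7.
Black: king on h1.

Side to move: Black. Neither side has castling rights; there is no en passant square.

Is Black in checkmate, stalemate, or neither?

stalemate

Black to move; black king on h1.
In check: no.
King squares — g1: attacked by Kf1; g2: attacked by Kf1; h2: attacked by Qf4.
Legal moves for Black: none.
Not in check and no legal moves → stalemate.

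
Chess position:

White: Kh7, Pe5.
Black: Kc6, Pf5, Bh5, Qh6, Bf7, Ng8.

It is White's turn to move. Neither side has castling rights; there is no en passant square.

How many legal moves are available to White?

0

White to move; king on h7.
In check: yes, from the black queen on h6.
Legal moves: none.
Count: 0.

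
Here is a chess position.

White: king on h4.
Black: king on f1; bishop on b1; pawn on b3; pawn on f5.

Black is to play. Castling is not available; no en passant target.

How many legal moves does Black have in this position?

Black to move; king on f1.
In check: no.
Legal moves: Kg2, Kf2, Ke2, Kg1, Ke1, Be4, Bd3, Bc2, Ba2, f4, b2.
Count: 11.

11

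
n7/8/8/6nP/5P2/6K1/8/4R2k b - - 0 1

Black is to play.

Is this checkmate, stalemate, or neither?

checkmate

Black to move; black king on h1.
In check: yes, from the white rook on e1.
King squares — g1: attacked by Re1; g2: attacked by Kg3; h2: attacked by Kg3.
Legal moves for Black: none.
In check with no legal moves → checkmate.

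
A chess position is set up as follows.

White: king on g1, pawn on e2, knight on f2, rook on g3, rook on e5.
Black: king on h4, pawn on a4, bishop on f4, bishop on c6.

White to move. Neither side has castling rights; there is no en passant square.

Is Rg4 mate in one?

yes

After Rg4: black king on h4; in check: yes, from the white rook on g4.
King squares — g3: attacked by Rg4; h3: attacked by Nf2; g4: attacked by Nf2; g5: attacked by Rg4; h5: attacked by Re5.
Black has no legal moves → checkmate.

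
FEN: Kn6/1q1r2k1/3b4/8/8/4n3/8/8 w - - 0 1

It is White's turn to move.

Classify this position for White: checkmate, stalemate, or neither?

checkmate

White to move; white king on a8.
In check: yes, from the black queen on b7.
King squares — a7: attacked by Qb7; b7: attacked by Rd7; b8: attacked by Bd6.
Legal moves for White: none.
In check with no legal moves → checkmate.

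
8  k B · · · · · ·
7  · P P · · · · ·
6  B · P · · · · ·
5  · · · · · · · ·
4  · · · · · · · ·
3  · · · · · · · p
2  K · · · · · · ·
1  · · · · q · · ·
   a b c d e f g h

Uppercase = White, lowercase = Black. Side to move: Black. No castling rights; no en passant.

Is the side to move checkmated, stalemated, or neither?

Black to move; black king on a8.
In check: yes, from the white pawn on b7.
King squares — a7: attacked by Bb8; b7: attacked by Ba6; b8: attacked by Pc7.
Legal moves for Black: none.
In check with no legal moves → checkmate.

checkmate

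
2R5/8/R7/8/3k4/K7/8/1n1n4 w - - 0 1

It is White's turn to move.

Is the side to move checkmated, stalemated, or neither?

neither

White to move; white king on a3.
In check: yes, from the black knight on b1.
King squares — a2: available; b2: attacked by Nd1; b3: available; a4: available; b4: available.
Legal moves for White: Kb4, Ka4, Kb3, Ka2.
White is in check but has 4 legal moves → neither.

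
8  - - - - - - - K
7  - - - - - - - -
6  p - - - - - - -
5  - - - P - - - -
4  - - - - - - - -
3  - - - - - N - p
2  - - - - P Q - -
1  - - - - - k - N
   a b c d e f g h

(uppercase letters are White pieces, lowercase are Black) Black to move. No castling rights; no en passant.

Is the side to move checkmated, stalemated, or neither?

checkmate

Black to move; black king on f1.
In check: yes, from the white queen on f2.
King squares — e1: attacked by Qf2; g1: attacked by Qf2; e2: attacked by Qf2; f2: attacked by Nh1; g2: attacked by Qf2.
Legal moves for Black: none.
In check with no legal moves → checkmate.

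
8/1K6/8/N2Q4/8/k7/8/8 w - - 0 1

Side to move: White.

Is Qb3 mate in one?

yes

After Qb3: black king on a3; in check: yes, from the white queen on b3.
King squares — a2: attacked by Qb3; b2: attacked by Qb3; b3: attacked by Na5; a4: attacked by Qb3; b4: attacked by Qb3.
Black has no legal moves → checkmate.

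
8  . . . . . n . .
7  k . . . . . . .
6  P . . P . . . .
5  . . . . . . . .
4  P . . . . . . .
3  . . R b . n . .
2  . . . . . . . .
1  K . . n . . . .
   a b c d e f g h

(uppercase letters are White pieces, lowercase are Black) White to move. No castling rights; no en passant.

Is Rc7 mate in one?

no

After Rc7: black king on a7; in check: yes, from the white rook on c7.
Black has 4 legal replies: Kb8, Ka8, Kb6, Kxa6.
In check but a legal move exists → not checkmate.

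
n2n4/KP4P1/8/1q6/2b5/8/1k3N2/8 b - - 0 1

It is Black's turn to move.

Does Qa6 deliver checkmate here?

After Qa6: white king on a7; in check: yes, from the black queen on a6.
White has 1 legal reply: Kb8.
In check but a legal move exists → not checkmate.

no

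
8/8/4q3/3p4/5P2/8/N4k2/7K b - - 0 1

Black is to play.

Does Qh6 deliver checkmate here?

After Qh6: white king on h1; in check: yes, from the black queen on h6.
King squares — g1: attacked by Kf2; g2: attacked by Kf2; h2: attacked by Qh6.
White has no legal moves → checkmate.

yes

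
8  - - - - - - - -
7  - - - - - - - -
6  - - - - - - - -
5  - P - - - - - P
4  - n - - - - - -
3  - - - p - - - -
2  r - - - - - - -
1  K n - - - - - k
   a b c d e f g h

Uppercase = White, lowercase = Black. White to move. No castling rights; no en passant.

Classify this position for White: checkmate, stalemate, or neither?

neither

White to move; white king on a1.
In check: yes, from the black rook on a2.
King squares — b1: available; a2: attacked by Nb4; b2: attacked by Ra2.
Legal moves for White: Kxb1.
White is in check but has 1 legal move → neither.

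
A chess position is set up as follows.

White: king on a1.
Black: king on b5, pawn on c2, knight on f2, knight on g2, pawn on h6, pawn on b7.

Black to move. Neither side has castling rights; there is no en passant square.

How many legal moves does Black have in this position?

24

Black to move; king on b5.
In check: no.
Legal moves: Kc6, Kb6, Ka6, Kc5, Ka5, Kc4, Kb4, Ka4, Nh4, Nf4, Ne3, Ne1, Ng4, Ne4, Nh3, Nd3, Nh1, Nd1, b6, h5, c1=Q+, c1=R+, c1=B, c1=N.
Count: 24.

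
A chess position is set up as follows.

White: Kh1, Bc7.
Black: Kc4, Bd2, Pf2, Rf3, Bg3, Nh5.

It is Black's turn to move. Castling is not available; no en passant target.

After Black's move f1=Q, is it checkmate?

After f1=Q: white king on h1; in check: yes, from the black queen on f1.
King squares — g1: attacked by Qf1; g2: attacked by Qf1; h2: attacked by Bg3.
White has no legal moves → checkmate.

yes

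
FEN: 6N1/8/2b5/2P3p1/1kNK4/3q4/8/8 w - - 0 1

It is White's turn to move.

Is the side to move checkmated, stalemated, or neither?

neither

White to move; white king on d4.
In check: yes, from the black queen on d3.
King squares — c3: attacked by Qd3; d3: available; e3: attacked by Qd3; c4: own knight; e4: attacked by Qd3; c5: own pawn; d5: attacked by Qd3; e5: available.
Legal moves for White: Ke5, Kxd3.
White is in check but has 2 legal moves → neither.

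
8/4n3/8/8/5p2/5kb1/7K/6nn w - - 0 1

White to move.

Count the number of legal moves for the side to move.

2

White to move; king on h2.
In check: yes, from the black bishop on g3.
Legal moves: Kxh1, Kxg1.
Count: 2.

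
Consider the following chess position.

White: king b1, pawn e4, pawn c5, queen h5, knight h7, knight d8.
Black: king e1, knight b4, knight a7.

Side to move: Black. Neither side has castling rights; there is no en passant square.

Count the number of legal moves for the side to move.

Black to move; king on e1.
In check: no.
Legal moves: Nc8, Nac6, Nb5, Nbc6, Na6, Nd5, Nd3, Nc2, Na2, Kf2, Kd2, Kf1.
Count: 12.

12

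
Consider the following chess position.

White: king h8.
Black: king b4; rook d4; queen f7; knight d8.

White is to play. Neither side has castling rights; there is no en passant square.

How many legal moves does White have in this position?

White to move; king on h8.
In check: no.
Legal moves: none.
Count: 0.

0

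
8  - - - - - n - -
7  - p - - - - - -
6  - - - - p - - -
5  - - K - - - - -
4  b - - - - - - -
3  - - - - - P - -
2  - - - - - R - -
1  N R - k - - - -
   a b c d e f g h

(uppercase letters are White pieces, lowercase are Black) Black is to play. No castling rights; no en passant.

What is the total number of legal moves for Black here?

Black to move; king on d1.
In check: yes, from the white rook on b1.
Legal moves: none.
Count: 0.

0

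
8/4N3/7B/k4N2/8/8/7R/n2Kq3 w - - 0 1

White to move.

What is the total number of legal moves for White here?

White to move; king on d1.
In check: yes, from the black queen on e1.
Legal moves: Kxe1.
Count: 1.

1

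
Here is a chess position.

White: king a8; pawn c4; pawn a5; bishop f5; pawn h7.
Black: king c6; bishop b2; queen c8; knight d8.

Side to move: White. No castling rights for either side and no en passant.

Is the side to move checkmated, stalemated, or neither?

neither

White to move; white king on a8.
In check: yes, from the black queen on c8.
King squares — a7: available; b7: attacked by Kc6; b8: attacked by Qc8.
Legal moves for White: Ka7, Bxc8.
White is in check but has 2 legal moves → neither.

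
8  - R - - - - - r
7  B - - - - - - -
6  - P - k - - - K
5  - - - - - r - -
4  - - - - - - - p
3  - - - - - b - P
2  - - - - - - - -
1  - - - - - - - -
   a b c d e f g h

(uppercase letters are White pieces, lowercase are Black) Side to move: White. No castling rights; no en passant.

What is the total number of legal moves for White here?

White to move; king on h6.
In check: yes, from the black rook on h8.
Legal moves: Kg7, Kg6, Rxh8.
Count: 3.

3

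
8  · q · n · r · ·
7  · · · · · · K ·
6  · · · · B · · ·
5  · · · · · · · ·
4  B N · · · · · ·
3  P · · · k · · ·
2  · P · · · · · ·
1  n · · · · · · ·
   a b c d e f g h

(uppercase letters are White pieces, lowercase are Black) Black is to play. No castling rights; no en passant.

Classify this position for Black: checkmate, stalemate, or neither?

neither

Black to move; black king on e3.
In check: no.
Legal moves for Black include: Rh8, Rg8+, Re8, Rf7+, Rf6, Rf5, Rf4, Rf3, Rf2, Rf1, Nf7, Nb7, Nxe6+, Nc6, Qc8, Qa8, Qc7+, Qb7+, ... (list truncated; more exist).
Black has legal moves and is not in check → neither.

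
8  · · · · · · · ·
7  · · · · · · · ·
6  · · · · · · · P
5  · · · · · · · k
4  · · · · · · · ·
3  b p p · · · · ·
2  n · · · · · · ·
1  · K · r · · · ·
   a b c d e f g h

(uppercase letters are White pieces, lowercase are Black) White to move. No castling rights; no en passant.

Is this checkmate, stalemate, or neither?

checkmate

White to move; white king on b1.
In check: yes, from the black rook on d1.
King squares — a1: attacked by Rd1; c1: attacked by Rd1; a2: attacked by Pb3; b2: attacked by Ba3; c2: attacked by Pb3.
Legal moves for White: none.
In check with no legal moves → checkmate.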